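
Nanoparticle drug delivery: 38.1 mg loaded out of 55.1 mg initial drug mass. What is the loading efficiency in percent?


Drug loading efficiency = (drug loaded / drug initial) * 100
DLE = 38.1 / 55.1 * 100
DLE = 0.6915 * 100
DLE = 69.15%

69.15


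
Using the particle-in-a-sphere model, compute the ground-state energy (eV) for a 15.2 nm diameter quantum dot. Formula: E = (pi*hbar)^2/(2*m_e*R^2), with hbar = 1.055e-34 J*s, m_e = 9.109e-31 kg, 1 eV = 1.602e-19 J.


Radius R = 15.2/2 = 7.6 nm = 7.6e-09 m
E = (pi * 1.055e-34)^2 / (2 * 9.109e-31 * (7.6e-09)^2)
E(J) = 1.04394e-21
E = E(J) / 1.602e-19 = 0.0065 eV

0.0065


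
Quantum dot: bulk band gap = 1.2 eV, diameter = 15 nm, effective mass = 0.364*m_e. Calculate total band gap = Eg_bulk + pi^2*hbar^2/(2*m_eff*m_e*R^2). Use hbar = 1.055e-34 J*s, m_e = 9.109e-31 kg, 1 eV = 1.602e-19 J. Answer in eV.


Radius R = 15/2 nm = 7.5e-09 m
Confinement energy dE = pi^2 * hbar^2 / (2 * m_eff * m_e * R^2)
dE = pi^2 * (1.055e-34)^2 / (2 * 0.364 * 9.109e-31 * (7.5e-09)^2) J, divided by 1.602e-19 J/eV
dE = 0.0184 eV
Total band gap = E_g(bulk) + dE = 1.2 + 0.0184 = 1.2184 eV

1.2184


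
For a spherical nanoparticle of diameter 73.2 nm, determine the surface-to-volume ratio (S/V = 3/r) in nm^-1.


Radius r = 73.2/2 = 36.6 nm
S/V = 3 / r = 3 / 36.6
S/V = 0.082 nm^-1

0.082


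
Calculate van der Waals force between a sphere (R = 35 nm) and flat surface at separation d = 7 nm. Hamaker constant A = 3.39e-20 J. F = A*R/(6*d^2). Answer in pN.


Convert to SI: R = 35 nm = 3.5e-08 m, d = 7 nm = 7e-09 m
F = A * R / (6 * d^2)
F = 3.39e-20 * 3.5e-08 / (6 * (7e-09)^2)
F = 4.03571e-12 N = 4.036 pN

4.036


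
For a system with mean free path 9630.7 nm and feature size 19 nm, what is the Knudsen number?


Knudsen number Kn = lambda / L
Kn = 9630.7 / 19
Kn = 506.8789

506.8789


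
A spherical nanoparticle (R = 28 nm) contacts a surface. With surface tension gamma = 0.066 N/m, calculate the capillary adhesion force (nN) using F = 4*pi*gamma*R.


Convert radius: R = 28 nm = 2.8e-08 m
F = 4 * pi * gamma * R
F = 4 * pi * 0.066 * 2.8e-08
F = 2.32227e-08 N = 23.2227 nN

23.2227


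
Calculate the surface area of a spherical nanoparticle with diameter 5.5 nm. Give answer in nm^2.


Radius r = 5.5/2 = 2.75 nm
Surface area SA = 4 * pi * r^2
SA = 4 * pi * (2.75)^2
SA = 95.03 nm^2

95.03


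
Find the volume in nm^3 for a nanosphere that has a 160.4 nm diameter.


Radius r = 160.4/2 = 80.2 nm
Volume V = (4/3) * pi * r^3
V = (4/3) * pi * (80.2)^3
V = 2160785.79 nm^3

2160785.79


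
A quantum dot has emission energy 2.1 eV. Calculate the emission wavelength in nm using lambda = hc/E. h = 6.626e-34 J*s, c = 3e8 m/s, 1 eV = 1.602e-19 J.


Convert energy: E = 2.1 eV = 2.1 * 1.602e-19 = 3.3642e-19 J
lambda = h*c / E = 6.626e-34 * 3e8 / 3.3642e-19
lambda = 5.90869e-07 m = 590.9 nm

590.9


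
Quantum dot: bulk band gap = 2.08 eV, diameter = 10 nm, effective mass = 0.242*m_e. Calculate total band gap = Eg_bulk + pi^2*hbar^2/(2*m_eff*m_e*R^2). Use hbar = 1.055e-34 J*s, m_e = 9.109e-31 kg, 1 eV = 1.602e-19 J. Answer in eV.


Radius R = 10/2 nm = 5e-09 m
Confinement energy dE = pi^2 * hbar^2 / (2 * m_eff * m_e * R^2)
dE = pi^2 * (1.055e-34)^2 / (2 * 0.242 * 9.109e-31 * (5e-09)^2) J, divided by 1.602e-19 J/eV
dE = 0.0622 eV
Total band gap = E_g(bulk) + dE = 2.08 + 0.0622 = 2.1422 eV

2.1422


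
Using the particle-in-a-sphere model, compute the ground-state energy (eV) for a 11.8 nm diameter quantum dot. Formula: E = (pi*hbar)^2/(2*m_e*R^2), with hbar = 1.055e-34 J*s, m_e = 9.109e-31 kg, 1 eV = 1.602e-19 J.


Radius R = 11.8/2 = 5.9 nm = 5.9e-09 m
E = (pi * 1.055e-34)^2 / (2 * 9.109e-31 * (5.9e-09)^2)
E(J) = 1.73221e-21
E = E(J) / 1.602e-19 = 0.0108 eV

0.0108


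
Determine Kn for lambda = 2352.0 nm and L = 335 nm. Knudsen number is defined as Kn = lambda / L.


Knudsen number Kn = lambda / L
Kn = 2352.0 / 335
Kn = 7.0209

7.0209


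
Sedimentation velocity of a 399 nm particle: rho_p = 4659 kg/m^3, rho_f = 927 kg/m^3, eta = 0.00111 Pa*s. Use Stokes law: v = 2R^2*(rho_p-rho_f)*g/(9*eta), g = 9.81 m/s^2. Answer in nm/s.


Radius R = 399/2 nm = 1.995e-07 m
Density difference = 4659 - 927 = 3732 kg/m^3
v = 2 * R^2 * (rho_p - rho_f) * g / (9 * eta)
v = 2 * (1.995e-07)^2 * 3732 * 9.81 / (9 * 0.00111)
v = 2.91716e-07 m/s = 291.7165 nm/s

291.7165


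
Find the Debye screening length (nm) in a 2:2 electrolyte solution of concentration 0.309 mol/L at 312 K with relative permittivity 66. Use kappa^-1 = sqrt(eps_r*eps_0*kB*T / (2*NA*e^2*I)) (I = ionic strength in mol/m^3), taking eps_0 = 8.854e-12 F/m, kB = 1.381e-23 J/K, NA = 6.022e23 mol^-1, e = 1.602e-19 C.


Ionic strength I = 0.309 * 2^2 * 1000 = 1236 mol/m^3
kappa^-1 = sqrt(66 * 8.854e-12 * 1.381e-23 * 312 / (2 * 6.022e23 * (1.602e-19)^2 * 1236))
kappa^-1 = 0.257 nm

0.257


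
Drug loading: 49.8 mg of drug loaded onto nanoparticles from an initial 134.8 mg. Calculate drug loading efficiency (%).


Drug loading efficiency = (drug loaded / drug initial) * 100
DLE = 49.8 / 134.8 * 100
DLE = 0.3694 * 100
DLE = 36.94%

36.94


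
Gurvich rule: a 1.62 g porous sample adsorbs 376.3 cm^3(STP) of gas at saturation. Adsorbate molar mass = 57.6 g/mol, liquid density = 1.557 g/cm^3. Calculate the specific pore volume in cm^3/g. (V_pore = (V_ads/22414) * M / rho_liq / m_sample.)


Moles adsorbed n = V_ads / 22414 = 376.3 / 22414 = 1.678861e-02 mol
Liquid volume V_liq = n * M / rho_liq = 1.678861e-02 * 57.6 / 1.557 = 0.62108 cm^3
Specific pore volume V_pore = V_liq / m_sample = 0.62108 / 1.62
V_pore = 0.3834 cm^3/g

0.3834


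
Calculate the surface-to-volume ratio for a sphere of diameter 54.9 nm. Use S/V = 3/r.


Radius r = 54.9/2 = 27.45 nm
S/V = 3 / r = 3 / 27.45
S/V = 0.1093 nm^-1

0.1093


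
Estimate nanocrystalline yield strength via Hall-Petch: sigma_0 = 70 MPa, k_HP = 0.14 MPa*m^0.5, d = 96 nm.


d = 96 nm = 9.6e-08 m
sqrt(d) = 0.0003098387
Hall-Petch contribution = k / sqrt(d) = 0.14 / 0.0003098387 = 451.8 MPa
sigma = sigma_0 + k/sqrt(d) = 70 + 451.8 = 521.8 MPa

521.8


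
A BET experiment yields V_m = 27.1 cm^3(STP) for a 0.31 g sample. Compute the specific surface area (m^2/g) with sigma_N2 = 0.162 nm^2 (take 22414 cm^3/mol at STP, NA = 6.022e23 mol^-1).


Number of moles in monolayer = V_m / 22414 = 27.1 / 22414 = 0.00120907
Number of molecules = moles * NA = 0.00120907 * 6.022e23
SA = molecules * sigma / mass
SA = (27.1 / 22414) * 6.022e23 * 0.162e-18 / 0.31
SA = 380.5 m^2/g

380.5


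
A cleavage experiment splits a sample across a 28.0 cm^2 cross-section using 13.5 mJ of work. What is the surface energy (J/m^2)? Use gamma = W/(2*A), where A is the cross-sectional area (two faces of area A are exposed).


Convert: A = 28.0 cm^2 = 0.0028 m^2, W = 13.5 mJ = 0.0135 J
Cleaving exposes two faces of area A, so total new surface = 2*A and gamma = W / (2*A)
gamma = 0.0135 / (2 * 0.0028)
gamma = 2.411 J/m^2

2.411


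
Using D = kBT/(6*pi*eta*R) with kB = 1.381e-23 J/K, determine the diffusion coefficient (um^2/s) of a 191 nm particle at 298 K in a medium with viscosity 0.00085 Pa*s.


Radius R = 191/2 = 95.5 nm = 9.55e-08 m
D = kB*T / (6*pi*eta*R)
D = 1.381e-23 * 298 / (6 * pi * 0.00085 * 9.55e-08)
D = 2.68959e-12 m^2/s = 2.69 um^2/s

2.69


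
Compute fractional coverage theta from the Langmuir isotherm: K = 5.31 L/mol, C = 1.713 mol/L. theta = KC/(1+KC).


Langmuir isotherm: theta = K*C / (1 + K*C)
K*C = 5.31 * 1.713 = 9.09603
theta = 9.09603 / (1 + 9.09603) = 9.09603 / 10.09603
theta = 0.901

0.901


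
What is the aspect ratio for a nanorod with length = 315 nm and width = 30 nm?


Aspect ratio AR = length / diameter
AR = 315 / 30
AR = 10.5

10.5


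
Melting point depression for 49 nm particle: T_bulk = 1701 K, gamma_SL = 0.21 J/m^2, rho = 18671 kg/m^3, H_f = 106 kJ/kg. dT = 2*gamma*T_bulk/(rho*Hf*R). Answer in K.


Radius R = 49/2 = 24.5 nm = 2.45e-08 m
Convert H_f = 106 kJ/kg = 106000 J/kg
dT = 2 * gamma_SL * T_bulk / (rho * H_f * R)
dT = 2 * 0.21 * 1701 / (18671 * 106000 * 2.45e-08)
dT = 14.7 K

14.7


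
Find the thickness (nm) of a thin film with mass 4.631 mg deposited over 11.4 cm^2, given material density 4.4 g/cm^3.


Convert: m = 4.631 mg = 4.6310e-06 kg, A = 11.4 cm^2 = 1.1400e-03 m^2, rho = 4.4 g/cm^3 = 4400 kg/m^3
t = m / (A * rho)
t = 4.6310e-06 / (1.1400e-03 * 4400)
t = 9.2325e-07 m = 923.2 nm

923.2


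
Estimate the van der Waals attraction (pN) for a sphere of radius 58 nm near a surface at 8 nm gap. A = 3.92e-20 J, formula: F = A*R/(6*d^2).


Convert to SI: R = 58 nm = 5.8e-08 m, d = 8 nm = 8e-09 m
F = A * R / (6 * d^2)
F = 3.92e-20 * 5.8e-08 / (6 * (8e-09)^2)
F = 5.92083e-12 N = 5.921 pN

5.921


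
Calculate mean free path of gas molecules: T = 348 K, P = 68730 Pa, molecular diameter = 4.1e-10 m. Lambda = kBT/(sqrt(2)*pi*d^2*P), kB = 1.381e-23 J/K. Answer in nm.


Mean free path: lambda = kB*T / (sqrt(2) * pi * d^2 * P)
lambda = 1.381e-23 * 348 / (sqrt(2) * pi * (4.1e-10)^2 * 68730)
lambda = 9.36255e-08 m
lambda = 93.63 nm

93.63


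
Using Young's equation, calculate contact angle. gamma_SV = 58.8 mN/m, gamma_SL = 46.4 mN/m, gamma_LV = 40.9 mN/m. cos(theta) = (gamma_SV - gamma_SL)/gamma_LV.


cos(theta) = (gamma_SV - gamma_SL) / gamma_LV
cos(theta) = (58.8 - 46.4) / 40.9
cos(theta) = 0.303178
theta = arccos(0.303178) = 72.35 degrees

72.35


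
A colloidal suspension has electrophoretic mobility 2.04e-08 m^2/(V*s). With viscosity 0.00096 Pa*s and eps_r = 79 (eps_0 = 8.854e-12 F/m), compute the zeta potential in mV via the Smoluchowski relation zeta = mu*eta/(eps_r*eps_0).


Smoluchowski equation: zeta = mu * eta / (eps_r * eps_0)
zeta = 2.04e-08 * 0.00096 / (79 * 8.854e-12)
zeta = 0.027999 V = 28.0 mV

28.0


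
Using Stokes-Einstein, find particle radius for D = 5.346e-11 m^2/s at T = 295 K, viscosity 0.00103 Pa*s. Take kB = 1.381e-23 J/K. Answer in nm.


Stokes-Einstein: R = kB*T / (6*pi*eta*D)
R = 1.381e-23 * 295 / (6 * pi * 0.00103 * 5.346e-11)
R = 3.92508e-09 m = 3.93 nm

3.93


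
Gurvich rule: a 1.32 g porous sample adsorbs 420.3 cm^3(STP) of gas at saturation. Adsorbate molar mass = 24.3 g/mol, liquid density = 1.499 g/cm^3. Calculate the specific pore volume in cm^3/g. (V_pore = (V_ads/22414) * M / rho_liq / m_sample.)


Moles adsorbed n = V_ads / 22414 = 420.3 / 22414 = 1.875167e-02 mol
Liquid volume V_liq = n * M / rho_liq = 1.875167e-02 * 24.3 / 1.499 = 0.30398 cm^3
Specific pore volume V_pore = V_liq / m_sample = 0.30398 / 1.32
V_pore = 0.2303 cm^3/g

0.2303


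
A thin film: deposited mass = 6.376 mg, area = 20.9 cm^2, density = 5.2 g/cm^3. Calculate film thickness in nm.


Convert: m = 6.376 mg = 6.3760e-06 kg, A = 20.9 cm^2 = 2.0900e-03 m^2, rho = 5.2 g/cm^3 = 5200 kg/m^3
t = m / (A * rho)
t = 6.3760e-06 / (2.0900e-03 * 5200)
t = 5.8668e-07 m = 586.7 nm

586.7


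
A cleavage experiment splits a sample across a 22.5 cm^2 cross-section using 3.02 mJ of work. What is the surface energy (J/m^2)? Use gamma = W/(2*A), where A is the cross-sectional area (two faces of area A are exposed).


Convert: A = 22.5 cm^2 = 0.00225 m^2, W = 3.02 mJ = 0.00302 J
Cleaving exposes two faces of area A, so total new surface = 2*A and gamma = W / (2*A)
gamma = 0.00302 / (2 * 0.00225)
gamma = 0.671 J/m^2

0.671


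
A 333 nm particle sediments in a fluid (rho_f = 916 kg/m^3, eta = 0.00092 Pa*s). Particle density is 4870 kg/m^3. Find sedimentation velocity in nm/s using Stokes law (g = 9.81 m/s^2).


Radius R = 333/2 nm = 1.665e-07 m
Density difference = 4870 - 916 = 3954 kg/m^3
v = 2 * R^2 * (rho_p - rho_f) * g / (9 * eta)
v = 2 * (1.665e-07)^2 * 3954 * 9.81 / (9 * 0.00092)
v = 2.59737e-07 m/s = 259.737 nm/s

259.737


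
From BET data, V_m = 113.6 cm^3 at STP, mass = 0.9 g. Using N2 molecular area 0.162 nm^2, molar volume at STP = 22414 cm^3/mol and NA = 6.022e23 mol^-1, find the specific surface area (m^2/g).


Number of moles in monolayer = V_m / 22414 = 113.6 / 22414 = 0.00506826
Number of molecules = moles * NA = 0.00506826 * 6.022e23
SA = molecules * sigma / mass
SA = (113.6 / 22414) * 6.022e23 * 0.162e-18 / 0.9
SA = 549.4 m^2/g

549.4


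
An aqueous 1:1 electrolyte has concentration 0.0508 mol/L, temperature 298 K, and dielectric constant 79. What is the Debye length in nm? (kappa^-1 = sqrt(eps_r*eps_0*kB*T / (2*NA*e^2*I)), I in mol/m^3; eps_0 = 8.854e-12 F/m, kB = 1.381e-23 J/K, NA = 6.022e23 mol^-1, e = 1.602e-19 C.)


Ionic strength I = 0.0508 * 1^2 * 1000 = 50.8 mol/m^3
kappa^-1 = sqrt(79 * 8.854e-12 * 1.381e-23 * 298 / (2 * 6.022e23 * (1.602e-19)^2 * 50.8))
kappa^-1 = 1.354 nm

1.354


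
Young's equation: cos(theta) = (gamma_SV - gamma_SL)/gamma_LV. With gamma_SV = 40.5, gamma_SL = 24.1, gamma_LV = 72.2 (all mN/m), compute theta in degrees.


cos(theta) = (gamma_SV - gamma_SL) / gamma_LV
cos(theta) = (40.5 - 24.1) / 72.2
cos(theta) = 0.227147
theta = arccos(0.227147) = 76.87 degrees

76.87


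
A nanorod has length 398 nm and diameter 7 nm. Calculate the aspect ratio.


Aspect ratio AR = length / diameter
AR = 398 / 7
AR = 56.86

56.86


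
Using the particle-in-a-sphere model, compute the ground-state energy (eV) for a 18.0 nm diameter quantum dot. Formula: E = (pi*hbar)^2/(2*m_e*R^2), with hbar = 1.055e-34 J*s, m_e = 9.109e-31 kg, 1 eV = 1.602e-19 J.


Radius R = 18.0/2 = 9 nm = 9e-09 m
E = (pi * 1.055e-34)^2 / (2 * 9.109e-31 * (9e-09)^2)
E(J) = 7.44422e-22
E = E(J) / 1.602e-19 = 0.0046 eV

0.0046


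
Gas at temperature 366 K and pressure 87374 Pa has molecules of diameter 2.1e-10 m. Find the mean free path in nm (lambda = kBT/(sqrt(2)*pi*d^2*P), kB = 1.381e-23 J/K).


Mean free path: lambda = kB*T / (sqrt(2) * pi * d^2 * P)
lambda = 1.381e-23 * 366 / (sqrt(2) * pi * (2.1e-10)^2 * 87374)
lambda = 2.95249e-07 m
lambda = 295.25 nm

295.25


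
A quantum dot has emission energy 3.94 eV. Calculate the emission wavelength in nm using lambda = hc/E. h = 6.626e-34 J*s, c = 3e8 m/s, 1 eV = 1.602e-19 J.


Convert energy: E = 3.94 eV = 3.94 * 1.602e-19 = 6.31188e-19 J
lambda = h*c / E = 6.626e-34 * 3e8 / 6.31188e-19
lambda = 3.1493e-07 m = 314.9 nm

314.9


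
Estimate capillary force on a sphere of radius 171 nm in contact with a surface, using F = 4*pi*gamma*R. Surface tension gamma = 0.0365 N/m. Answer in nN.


Convert radius: R = 171 nm = 1.71e-07 m
F = 4 * pi * gamma * R
F = 4 * pi * 0.0365 * 1.71e-07
F = 7.8433e-08 N = 78.433 nN

78.433


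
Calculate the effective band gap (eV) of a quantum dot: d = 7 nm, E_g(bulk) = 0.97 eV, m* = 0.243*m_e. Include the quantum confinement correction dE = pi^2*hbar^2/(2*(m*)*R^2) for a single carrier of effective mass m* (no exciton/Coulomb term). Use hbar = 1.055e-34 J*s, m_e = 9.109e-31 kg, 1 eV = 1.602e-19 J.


Radius R = 7/2 nm = 3.5e-09 m
Confinement energy dE = pi^2 * hbar^2 / (2 * m_eff * m_e * R^2)
dE = pi^2 * (1.055e-34)^2 / (2 * 0.243 * 9.109e-31 * (3.5e-09)^2) J, divided by 1.602e-19 J/eV
dE = 0.1264 eV
Total band gap = E_g(bulk) + dE = 0.97 + 0.1264 = 1.0964 eV

1.0964


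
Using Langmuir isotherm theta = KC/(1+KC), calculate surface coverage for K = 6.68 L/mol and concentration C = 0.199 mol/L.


Langmuir isotherm: theta = K*C / (1 + K*C)
K*C = 6.68 * 0.199 = 1.32932
theta = 1.32932 / (1 + 1.32932) = 1.32932 / 2.32932
theta = 0.5707

0.5707


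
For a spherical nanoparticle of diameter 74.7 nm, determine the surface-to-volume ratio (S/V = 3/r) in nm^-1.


Radius r = 74.7/2 = 37.35 nm
S/V = 3 / r = 3 / 37.35
S/V = 0.0803 nm^-1

0.0803


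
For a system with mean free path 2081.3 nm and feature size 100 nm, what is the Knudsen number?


Knudsen number Kn = lambda / L
Kn = 2081.3 / 100
Kn = 20.813

20.813


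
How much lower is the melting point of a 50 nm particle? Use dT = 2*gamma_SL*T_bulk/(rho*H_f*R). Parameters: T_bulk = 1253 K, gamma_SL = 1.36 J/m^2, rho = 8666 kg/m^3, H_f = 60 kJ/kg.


Radius R = 50/2 = 25 nm = 2.5e-08 m
Convert H_f = 60 kJ/kg = 60000 J/kg
dT = 2 * gamma_SL * T_bulk / (rho * H_f * R)
dT = 2 * 1.36 * 1253 / (8666 * 60000 * 2.5e-08)
dT = 262.2 K

262.2


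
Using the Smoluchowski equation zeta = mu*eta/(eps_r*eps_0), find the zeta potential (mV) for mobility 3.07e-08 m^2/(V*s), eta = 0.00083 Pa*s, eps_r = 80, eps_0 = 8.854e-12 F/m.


Smoluchowski equation: zeta = mu * eta / (eps_r * eps_0)
zeta = 3.07e-08 * 0.00083 / (80 * 8.854e-12)
zeta = 0.035974 V = 35.97 mV

35.97


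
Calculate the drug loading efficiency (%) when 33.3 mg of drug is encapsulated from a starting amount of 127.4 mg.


Drug loading efficiency = (drug loaded / drug initial) * 100
DLE = 33.3 / 127.4 * 100
DLE = 0.2614 * 100
DLE = 26.14%

26.14


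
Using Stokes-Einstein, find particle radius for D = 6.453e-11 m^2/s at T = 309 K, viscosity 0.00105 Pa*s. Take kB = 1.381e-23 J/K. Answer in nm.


Stokes-Einstein: R = kB*T / (6*pi*eta*D)
R = 1.381e-23 * 309 / (6 * pi * 0.00105 * 6.453e-11)
R = 3.34118e-09 m = 3.34 nm

3.34


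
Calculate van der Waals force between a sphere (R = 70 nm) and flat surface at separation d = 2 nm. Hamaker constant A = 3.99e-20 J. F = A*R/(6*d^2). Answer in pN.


Convert to SI: R = 70 nm = 7e-08 m, d = 2 nm = 2e-09 m
F = A * R / (6 * d^2)
F = 3.99e-20 * 7e-08 / (6 * (2e-09)^2)
F = 1.16375e-10 N = 116.375 pN

116.375


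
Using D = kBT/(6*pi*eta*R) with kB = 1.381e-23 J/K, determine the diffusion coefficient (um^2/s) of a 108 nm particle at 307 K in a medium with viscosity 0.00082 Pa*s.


Radius R = 108/2 = 54 nm = 5.4e-08 m
D = kB*T / (6*pi*eta*R)
D = 1.381e-23 * 307 / (6 * pi * 0.00082 * 5.4e-08)
D = 5.07953e-12 m^2/s = 5.08 um^2/s

5.08


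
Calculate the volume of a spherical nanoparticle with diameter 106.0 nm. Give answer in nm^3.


Radius r = 106.0/2 = 53 nm
Volume V = (4/3) * pi * r^3
V = (4/3) * pi * (53)^3
V = 623614.52 nm^3

623614.52


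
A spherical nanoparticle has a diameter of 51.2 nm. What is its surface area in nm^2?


Radius r = 51.2/2 = 25.6 nm
Surface area SA = 4 * pi * r^2
SA = 4 * pi * (25.6)^2
SA = 8235.5 nm^2

8235.5


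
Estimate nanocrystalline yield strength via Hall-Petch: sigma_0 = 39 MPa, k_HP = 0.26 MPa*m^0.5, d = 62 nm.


d = 62 nm = 6.2e-08 m
sqrt(d) = 0.000248998
Hall-Petch contribution = k / sqrt(d) = 0.26 / 0.000248998 = 1044.2 MPa
sigma = sigma_0 + k/sqrt(d) = 39 + 1044.2 = 1083.2 MPa

1083.2


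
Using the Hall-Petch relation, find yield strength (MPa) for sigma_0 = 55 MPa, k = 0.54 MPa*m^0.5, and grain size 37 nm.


d = 37 nm = 3.7e-08 m
sqrt(d) = 0.0001923538
Hall-Petch contribution = k / sqrt(d) = 0.54 / 0.0001923538 = 2807.3 MPa
sigma = sigma_0 + k/sqrt(d) = 55 + 2807.3 = 2862.3 MPa

2862.3


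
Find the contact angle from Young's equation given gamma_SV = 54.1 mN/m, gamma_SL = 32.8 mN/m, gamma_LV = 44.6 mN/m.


cos(theta) = (gamma_SV - gamma_SL) / gamma_LV
cos(theta) = (54.1 - 32.8) / 44.6
cos(theta) = 0.477578
theta = arccos(0.477578) = 61.47 degrees

61.47


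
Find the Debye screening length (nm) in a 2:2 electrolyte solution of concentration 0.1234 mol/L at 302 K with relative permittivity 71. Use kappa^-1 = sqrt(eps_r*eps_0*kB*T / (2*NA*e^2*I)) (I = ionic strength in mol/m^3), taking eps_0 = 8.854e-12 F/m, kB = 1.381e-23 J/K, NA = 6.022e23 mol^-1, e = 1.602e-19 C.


Ionic strength I = 0.1234 * 2^2 * 1000 = 493.6 mol/m^3
kappa^-1 = sqrt(71 * 8.854e-12 * 1.381e-23 * 302 / (2 * 6.022e23 * (1.602e-19)^2 * 493.6))
kappa^-1 = 0.415 nm

0.415


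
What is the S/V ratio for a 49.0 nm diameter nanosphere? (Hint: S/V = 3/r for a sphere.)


Radius r = 49.0/2 = 24.5 nm
S/V = 3 / r = 3 / 24.5
S/V = 0.1224 nm^-1

0.1224


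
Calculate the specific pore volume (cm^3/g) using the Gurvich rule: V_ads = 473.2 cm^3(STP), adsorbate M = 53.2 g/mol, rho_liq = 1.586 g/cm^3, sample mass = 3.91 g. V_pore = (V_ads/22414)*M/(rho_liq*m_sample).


Moles adsorbed n = V_ads / 22414 = 473.2 / 22414 = 2.111181e-02 mol
Liquid volume V_liq = n * M / rho_liq = 2.111181e-02 * 53.2 / 1.586 = 0.70816 cm^3
Specific pore volume V_pore = V_liq / m_sample = 0.70816 / 3.91
V_pore = 0.1811 cm^3/g

0.1811


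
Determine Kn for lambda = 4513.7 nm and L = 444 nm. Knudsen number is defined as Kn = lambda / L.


Knudsen number Kn = lambda / L
Kn = 4513.7 / 444
Kn = 10.166

10.166


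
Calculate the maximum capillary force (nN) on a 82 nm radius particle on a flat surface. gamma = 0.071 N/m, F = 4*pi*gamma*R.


Convert radius: R = 82 nm = 8.2e-08 m
F = 4 * pi * gamma * R
F = 4 * pi * 0.071 * 8.2e-08
F = 7.31614e-08 N = 73.1614 nN

73.1614


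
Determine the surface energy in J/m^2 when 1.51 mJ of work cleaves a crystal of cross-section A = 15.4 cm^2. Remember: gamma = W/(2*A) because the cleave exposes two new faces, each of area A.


Convert: A = 15.4 cm^2 = 0.00154 m^2, W = 1.51 mJ = 0.00151 J
Cleaving exposes two faces of area A, so total new surface = 2*A and gamma = W / (2*A)
gamma = 0.00151 / (2 * 0.00154)
gamma = 0.49 J/m^2

0.49


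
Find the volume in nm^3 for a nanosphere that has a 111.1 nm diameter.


Radius r = 111.1/2 = 55.55 nm
Volume V = (4/3) * pi * r^3
V = (4/3) * pi * (55.55)^3
V = 718027.04 nm^3

718027.04


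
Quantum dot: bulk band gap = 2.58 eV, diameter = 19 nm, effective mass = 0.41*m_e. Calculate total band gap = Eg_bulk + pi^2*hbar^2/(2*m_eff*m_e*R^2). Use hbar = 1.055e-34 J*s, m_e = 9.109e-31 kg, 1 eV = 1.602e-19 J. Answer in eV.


Radius R = 19/2 nm = 9.5e-09 m
Confinement energy dE = pi^2 * hbar^2 / (2 * m_eff * m_e * R^2)
dE = pi^2 * (1.055e-34)^2 / (2 * 0.41 * 9.109e-31 * (9.5e-09)^2) J, divided by 1.602e-19 J/eV
dE = 0.0102 eV
Total band gap = E_g(bulk) + dE = 2.58 + 0.0102 = 2.5902 eV

2.5902


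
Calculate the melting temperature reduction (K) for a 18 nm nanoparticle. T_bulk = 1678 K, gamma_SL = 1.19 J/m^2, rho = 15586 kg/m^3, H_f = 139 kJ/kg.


Radius R = 18/2 = 9 nm = 9e-09 m
Convert H_f = 139 kJ/kg = 139000 J/kg
dT = 2 * gamma_SL * T_bulk / (rho * H_f * R)
dT = 2 * 1.19 * 1678 / (15586 * 139000 * 9e-09)
dT = 204.8 K

204.8


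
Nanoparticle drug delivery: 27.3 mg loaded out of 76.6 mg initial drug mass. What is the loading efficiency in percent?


Drug loading efficiency = (drug loaded / drug initial) * 100
DLE = 27.3 / 76.6 * 100
DLE = 0.3564 * 100
DLE = 35.64%

35.64


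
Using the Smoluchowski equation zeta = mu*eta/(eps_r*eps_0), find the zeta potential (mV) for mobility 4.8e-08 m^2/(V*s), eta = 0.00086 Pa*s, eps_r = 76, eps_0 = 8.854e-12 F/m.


Smoluchowski equation: zeta = mu * eta / (eps_r * eps_0)
zeta = 4.8e-08 * 0.00086 / (76 * 8.854e-12)
zeta = 0.061346 V = 61.35 mV

61.35


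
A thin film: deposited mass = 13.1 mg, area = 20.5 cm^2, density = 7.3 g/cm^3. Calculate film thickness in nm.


Convert: m = 13.1 mg = 1.3100e-05 kg, A = 20.5 cm^2 = 2.0500e-03 m^2, rho = 7.3 g/cm^3 = 7300 kg/m^3
t = m / (A * rho)
t = 1.3100e-05 / (2.0500e-03 * 7300)
t = 8.7538e-07 m = 875.4 nm

875.4


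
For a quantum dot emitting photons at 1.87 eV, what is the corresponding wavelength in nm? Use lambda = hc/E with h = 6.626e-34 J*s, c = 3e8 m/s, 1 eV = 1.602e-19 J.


Convert energy: E = 1.87 eV = 1.87 * 1.602e-19 = 2.99574e-19 J
lambda = h*c / E = 6.626e-34 * 3e8 / 2.99574e-19
lambda = 6.63542e-07 m = 663.5 nm

663.5


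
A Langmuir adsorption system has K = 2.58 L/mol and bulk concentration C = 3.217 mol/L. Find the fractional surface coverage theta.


Langmuir isotherm: theta = K*C / (1 + K*C)
K*C = 2.58 * 3.217 = 8.29986
theta = 8.29986 / (1 + 8.29986) = 8.29986 / 9.29986
theta = 0.8925

0.8925


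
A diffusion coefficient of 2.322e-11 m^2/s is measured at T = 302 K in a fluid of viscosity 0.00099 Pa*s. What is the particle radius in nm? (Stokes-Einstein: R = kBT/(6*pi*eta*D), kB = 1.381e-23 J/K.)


Stokes-Einstein: R = kB*T / (6*pi*eta*D)
R = 1.381e-23 * 302 / (6 * pi * 0.00099 * 2.322e-11)
R = 9.62503e-09 m = 9.63 nm

9.63


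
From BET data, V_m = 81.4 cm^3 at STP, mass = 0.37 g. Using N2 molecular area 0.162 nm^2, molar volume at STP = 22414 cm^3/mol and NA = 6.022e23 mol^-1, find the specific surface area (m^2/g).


Number of moles in monolayer = V_m / 22414 = 81.4 / 22414 = 0.00363166
Number of molecules = moles * NA = 0.00363166 * 6.022e23
SA = molecules * sigma / mass
SA = (81.4 / 22414) * 6.022e23 * 0.162e-18 / 0.37
SA = 957.5 m^2/g

957.5


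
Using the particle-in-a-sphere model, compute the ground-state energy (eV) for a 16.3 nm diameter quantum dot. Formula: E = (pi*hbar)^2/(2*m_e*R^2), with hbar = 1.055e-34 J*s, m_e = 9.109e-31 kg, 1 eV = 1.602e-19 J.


Radius R = 16.3/2 = 8.15 nm = 8.15e-09 m
E = (pi * 1.055e-34)^2 / (2 * 9.109e-31 * (8.15e-09)^2)
E(J) = 9.07797e-22
E = E(J) / 1.602e-19 = 0.0057 eV

0.0057


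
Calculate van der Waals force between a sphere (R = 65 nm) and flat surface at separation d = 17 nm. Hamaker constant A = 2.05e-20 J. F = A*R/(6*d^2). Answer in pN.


Convert to SI: R = 65 nm = 6.5e-08 m, d = 17 nm = 1.7e-08 m
F = A * R / (6 * d^2)
F = 2.05e-20 * 6.5e-08 / (6 * (1.7e-08)^2)
F = 7.68454e-13 N = 0.768 pN

0.768


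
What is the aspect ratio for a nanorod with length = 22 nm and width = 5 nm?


Aspect ratio AR = length / diameter
AR = 22 / 5
AR = 4.4

4.4


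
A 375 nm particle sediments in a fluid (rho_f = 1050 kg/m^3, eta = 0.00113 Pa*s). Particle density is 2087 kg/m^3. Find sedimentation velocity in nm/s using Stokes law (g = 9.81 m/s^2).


Radius R = 375/2 nm = 1.875e-07 m
Density difference = 2087 - 1050 = 1037 kg/m^3
v = 2 * R^2 * (rho_p - rho_f) * g / (9 * eta)
v = 2 * (1.875e-07)^2 * 1037 * 9.81 / (9 * 0.00113)
v = 7.0333e-08 m/s = 70.333 nm/s

70.333


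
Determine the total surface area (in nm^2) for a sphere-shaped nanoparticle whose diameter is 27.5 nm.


Radius r = 27.5/2 = 13.75 nm
Surface area SA = 4 * pi * r^2
SA = 4 * pi * (13.75)^2
SA = 2375.83 nm^2

2375.83


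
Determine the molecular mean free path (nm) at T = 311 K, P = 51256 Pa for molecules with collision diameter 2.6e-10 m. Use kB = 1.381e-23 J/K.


Mean free path: lambda = kB*T / (sqrt(2) * pi * d^2 * P)
lambda = 1.381e-23 * 311 / (sqrt(2) * pi * (2.6e-10)^2 * 51256)
lambda = 2.78996e-07 m
lambda = 279.0 nm

279.0


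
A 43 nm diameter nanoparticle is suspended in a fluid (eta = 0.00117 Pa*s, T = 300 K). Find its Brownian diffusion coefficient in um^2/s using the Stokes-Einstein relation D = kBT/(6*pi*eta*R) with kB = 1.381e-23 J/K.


Radius R = 43/2 = 21.5 nm = 2.15e-08 m
D = kB*T / (6*pi*eta*R)
D = 1.381e-23 * 300 / (6 * pi * 0.00117 * 2.15e-08)
D = 8.73755e-12 m^2/s = 8.738 um^2/s

8.738


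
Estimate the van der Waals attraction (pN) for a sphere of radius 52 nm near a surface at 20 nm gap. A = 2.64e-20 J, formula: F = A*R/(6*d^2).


Convert to SI: R = 52 nm = 5.2e-08 m, d = 20 nm = 2e-08 m
F = A * R / (6 * d^2)
F = 2.64e-20 * 5.2e-08 / (6 * (2e-08)^2)
F = 5.72e-13 N = 0.572 pN

0.572


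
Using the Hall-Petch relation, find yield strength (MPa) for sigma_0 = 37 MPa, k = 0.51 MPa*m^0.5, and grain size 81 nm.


d = 81 nm = 8.1e-08 m
sqrt(d) = 0.000284605
Hall-Petch contribution = k / sqrt(d) = 0.51 / 0.000284605 = 1792.0 MPa
sigma = sigma_0 + k/sqrt(d) = 37 + 1792.0 = 1829.0 MPa

1829.0


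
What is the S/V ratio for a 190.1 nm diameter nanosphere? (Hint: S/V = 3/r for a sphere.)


Radius r = 190.1/2 = 95.05 nm
S/V = 3 / r = 3 / 95.05
S/V = 0.0316 nm^-1

0.0316


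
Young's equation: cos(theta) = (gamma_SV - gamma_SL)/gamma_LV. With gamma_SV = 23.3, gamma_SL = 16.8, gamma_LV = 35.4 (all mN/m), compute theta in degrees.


cos(theta) = (gamma_SV - gamma_SL) / gamma_LV
cos(theta) = (23.3 - 16.8) / 35.4
cos(theta) = 0.183616
theta = arccos(0.183616) = 79.42 degrees

79.42


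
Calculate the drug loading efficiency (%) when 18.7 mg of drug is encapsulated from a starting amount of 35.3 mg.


Drug loading efficiency = (drug loaded / drug initial) * 100
DLE = 18.7 / 35.3 * 100
DLE = 0.5297 * 100
DLE = 52.97%

52.97


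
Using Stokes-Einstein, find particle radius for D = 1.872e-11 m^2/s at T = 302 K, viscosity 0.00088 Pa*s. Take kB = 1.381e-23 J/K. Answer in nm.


Stokes-Einstein: R = kB*T / (6*pi*eta*D)
R = 1.381e-23 * 302 / (6 * pi * 0.00088 * 1.872e-11)
R = 1.34311e-08 m = 13.43 nm

13.43


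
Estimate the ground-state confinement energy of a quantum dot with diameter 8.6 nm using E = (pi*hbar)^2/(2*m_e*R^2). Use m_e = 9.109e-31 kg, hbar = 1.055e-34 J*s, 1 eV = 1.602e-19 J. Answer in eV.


Radius R = 8.6/2 = 4.3 nm = 4.3e-09 m
E = (pi * 1.055e-34)^2 / (2 * 9.109e-31 * (4.3e-09)^2)
E(J) = 3.26112e-21
E = E(J) / 1.602e-19 = 0.0204 eV

0.0204


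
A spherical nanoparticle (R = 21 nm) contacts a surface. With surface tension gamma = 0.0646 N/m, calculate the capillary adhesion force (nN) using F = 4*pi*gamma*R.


Convert radius: R = 21 nm = 2.1e-08 m
F = 4 * pi * gamma * R
F = 4 * pi * 0.0646 * 2.1e-08
F = 1.70475e-08 N = 17.0475 nN

17.0475


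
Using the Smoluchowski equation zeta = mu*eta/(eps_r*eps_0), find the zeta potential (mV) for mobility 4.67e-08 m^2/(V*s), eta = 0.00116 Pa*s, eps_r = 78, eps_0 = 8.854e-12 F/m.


Smoluchowski equation: zeta = mu * eta / (eps_r * eps_0)
zeta = 4.67e-08 * 0.00116 / (78 * 8.854e-12)
zeta = 0.078441 V = 78.44 mV

78.44


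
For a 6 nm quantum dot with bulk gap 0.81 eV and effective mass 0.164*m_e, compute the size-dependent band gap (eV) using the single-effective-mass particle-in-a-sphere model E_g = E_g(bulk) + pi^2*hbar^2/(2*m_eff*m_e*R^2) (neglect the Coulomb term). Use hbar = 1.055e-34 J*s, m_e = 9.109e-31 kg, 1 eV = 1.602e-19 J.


Radius R = 6/2 nm = 3e-09 m
Confinement energy dE = pi^2 * hbar^2 / (2 * m_eff * m_e * R^2)
dE = pi^2 * (1.055e-34)^2 / (2 * 0.164 * 9.109e-31 * (3e-09)^2) J, divided by 1.602e-19 J/eV
dE = 0.255 eV
Total band gap = E_g(bulk) + dE = 0.81 + 0.255 = 1.065 eV

1.065


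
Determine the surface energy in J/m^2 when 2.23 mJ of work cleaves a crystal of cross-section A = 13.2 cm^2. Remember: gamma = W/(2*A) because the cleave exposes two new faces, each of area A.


Convert: A = 13.2 cm^2 = 0.00132 m^2, W = 2.23 mJ = 0.00223 J
Cleaving exposes two faces of area A, so total new surface = 2*A and gamma = W / (2*A)
gamma = 0.00223 / (2 * 0.00132)
gamma = 0.845 J/m^2

0.845


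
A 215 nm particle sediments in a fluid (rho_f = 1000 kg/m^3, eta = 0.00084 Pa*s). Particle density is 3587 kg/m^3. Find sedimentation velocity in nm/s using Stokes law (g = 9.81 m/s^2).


Radius R = 215/2 nm = 1.075e-07 m
Density difference = 3587 - 1000 = 2587 kg/m^3
v = 2 * R^2 * (rho_p - rho_f) * g / (9 * eta)
v = 2 * (1.075e-07)^2 * 2587 * 9.81 / (9 * 0.00084)
v = 7.75873e-08 m/s = 77.5873 nm/s

77.5873


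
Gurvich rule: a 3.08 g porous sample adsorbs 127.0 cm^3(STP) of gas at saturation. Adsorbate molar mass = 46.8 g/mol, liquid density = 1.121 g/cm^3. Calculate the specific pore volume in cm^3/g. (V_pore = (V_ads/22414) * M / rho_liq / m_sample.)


Moles adsorbed n = V_ads / 22414 = 127.0 / 22414 = 5.666102e-03 mol
Liquid volume V_liq = n * M / rho_liq = 5.666102e-03 * 46.8 / 1.121 = 0.23655 cm^3
Specific pore volume V_pore = V_liq / m_sample = 0.23655 / 3.08
V_pore = 0.0768 cm^3/g

0.0768


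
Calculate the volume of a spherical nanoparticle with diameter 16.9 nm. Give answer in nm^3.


Radius r = 16.9/2 = 8.45 nm
Volume V = (4/3) * pi * r^3
V = (4/3) * pi * (8.45)^3
V = 2527.31 nm^3

2527.31


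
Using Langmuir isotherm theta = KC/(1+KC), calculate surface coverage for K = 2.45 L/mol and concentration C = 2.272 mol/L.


Langmuir isotherm: theta = K*C / (1 + K*C)
K*C = 2.45 * 2.272 = 5.5664
theta = 5.5664 / (1 + 5.5664) = 5.5664 / 6.5664
theta = 0.8477

0.8477


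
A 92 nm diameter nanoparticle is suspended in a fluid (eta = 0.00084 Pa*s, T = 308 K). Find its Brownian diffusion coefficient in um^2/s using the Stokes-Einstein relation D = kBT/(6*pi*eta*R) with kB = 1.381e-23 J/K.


Radius R = 92/2 = 46 nm = 4.6e-08 m
D = kB*T / (6*pi*eta*R)
D = 1.381e-23 * 308 / (6 * pi * 0.00084 * 4.6e-08)
D = 5.83991e-12 m^2/s = 5.84 um^2/s

5.84


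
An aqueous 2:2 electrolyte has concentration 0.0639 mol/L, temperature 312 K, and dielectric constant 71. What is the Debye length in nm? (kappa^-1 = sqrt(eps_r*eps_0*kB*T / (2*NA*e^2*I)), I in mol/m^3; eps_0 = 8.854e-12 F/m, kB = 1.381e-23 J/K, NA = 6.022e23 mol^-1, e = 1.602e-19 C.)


Ionic strength I = 0.0639 * 2^2 * 1000 = 255.6 mol/m^3
kappa^-1 = sqrt(71 * 8.854e-12 * 1.381e-23 * 312 / (2 * 6.022e23 * (1.602e-19)^2 * 255.6))
kappa^-1 = 0.586 nm

0.586


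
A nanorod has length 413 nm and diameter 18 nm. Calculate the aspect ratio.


Aspect ratio AR = length / diameter
AR = 413 / 18
AR = 22.94

22.94


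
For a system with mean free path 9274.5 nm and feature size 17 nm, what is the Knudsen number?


Knudsen number Kn = lambda / L
Kn = 9274.5 / 17
Kn = 545.5588

545.5588


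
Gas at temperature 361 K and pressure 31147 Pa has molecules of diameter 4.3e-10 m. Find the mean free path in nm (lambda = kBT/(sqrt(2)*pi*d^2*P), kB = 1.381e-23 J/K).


Mean free path: lambda = kB*T / (sqrt(2) * pi * d^2 * P)
lambda = 1.381e-23 * 361 / (sqrt(2) * pi * (4.3e-10)^2 * 31147)
lambda = 1.94842e-07 m
lambda = 194.84 nm

194.84


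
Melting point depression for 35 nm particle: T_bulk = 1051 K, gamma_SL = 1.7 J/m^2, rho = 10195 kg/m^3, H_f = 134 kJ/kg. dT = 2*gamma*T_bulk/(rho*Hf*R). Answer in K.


Radius R = 35/2 = 17.5 nm = 1.75e-08 m
Convert H_f = 134 kJ/kg = 134000 J/kg
dT = 2 * gamma_SL * T_bulk / (rho * H_f * R)
dT = 2 * 1.7 * 1051 / (10195 * 134000 * 1.75e-08)
dT = 149.5 K

149.5


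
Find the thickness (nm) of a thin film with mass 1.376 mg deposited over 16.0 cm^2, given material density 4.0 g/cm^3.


Convert: m = 1.376 mg = 1.3760e-06 kg, A = 16.0 cm^2 = 1.6000e-03 m^2, rho = 4.0 g/cm^3 = 4000 kg/m^3
t = m / (A * rho)
t = 1.3760e-06 / (1.6000e-03 * 4000)
t = 2.1500e-07 m = 215.0 nm

215.0


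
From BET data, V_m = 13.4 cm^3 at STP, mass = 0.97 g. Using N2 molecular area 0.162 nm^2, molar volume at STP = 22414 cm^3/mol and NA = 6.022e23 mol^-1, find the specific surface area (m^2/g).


Number of moles in monolayer = V_m / 22414 = 13.4 / 22414 = 0.00059784
Number of molecules = moles * NA = 0.00059784 * 6.022e23
SA = molecules * sigma / mass
SA = (13.4 / 22414) * 6.022e23 * 0.162e-18 / 0.97
SA = 60.1 m^2/g

60.1


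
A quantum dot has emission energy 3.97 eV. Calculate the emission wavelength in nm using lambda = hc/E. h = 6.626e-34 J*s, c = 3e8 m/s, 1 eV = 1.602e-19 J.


Convert energy: E = 3.97 eV = 3.97 * 1.602e-19 = 6.35994e-19 J
lambda = h*c / E = 6.626e-34 * 3e8 / 6.35994e-19
lambda = 3.1255e-07 m = 312.6 nm

312.6


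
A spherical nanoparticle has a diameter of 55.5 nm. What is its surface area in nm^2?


Radius r = 55.5/2 = 27.75 nm
Surface area SA = 4 * pi * r^2
SA = 4 * pi * (27.75)^2
SA = 9676.89 nm^2

9676.89


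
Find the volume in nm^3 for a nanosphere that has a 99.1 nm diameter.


Radius r = 99.1/2 = 49.55 nm
Volume V = (4/3) * pi * r^3
V = (4/3) * pi * (49.55)^3
V = 509588.46 nm^3

509588.46


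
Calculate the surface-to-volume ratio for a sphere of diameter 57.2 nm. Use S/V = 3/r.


Radius r = 57.2/2 = 28.6 nm
S/V = 3 / r = 3 / 28.6
S/V = 0.1049 nm^-1

0.1049


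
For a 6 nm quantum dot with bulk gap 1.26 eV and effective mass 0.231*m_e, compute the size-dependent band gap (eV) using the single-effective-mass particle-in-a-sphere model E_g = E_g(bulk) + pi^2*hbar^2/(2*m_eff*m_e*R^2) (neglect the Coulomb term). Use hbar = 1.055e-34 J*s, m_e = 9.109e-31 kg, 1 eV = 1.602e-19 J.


Radius R = 6/2 nm = 3e-09 m
Confinement energy dE = pi^2 * hbar^2 / (2 * m_eff * m_e * R^2)
dE = pi^2 * (1.055e-34)^2 / (2 * 0.231 * 9.109e-31 * (3e-09)^2) J, divided by 1.602e-19 J/eV
dE = 0.181 eV
Total band gap = E_g(bulk) + dE = 1.26 + 0.181 = 1.441 eV

1.441


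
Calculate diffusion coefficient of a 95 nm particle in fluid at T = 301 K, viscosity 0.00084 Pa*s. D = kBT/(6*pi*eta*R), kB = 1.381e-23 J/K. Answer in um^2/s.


Radius R = 95/2 = 47.5 nm = 4.75e-08 m
D = kB*T / (6*pi*eta*R)
D = 1.381e-23 * 301 / (6 * pi * 0.00084 * 4.75e-08)
D = 5.52696e-12 m^2/s = 5.527 um^2/s

5.527


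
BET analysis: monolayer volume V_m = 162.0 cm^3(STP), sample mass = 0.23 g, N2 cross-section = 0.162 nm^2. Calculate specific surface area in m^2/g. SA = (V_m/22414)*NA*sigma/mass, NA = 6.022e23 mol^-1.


Number of moles in monolayer = V_m / 22414 = 162.0 / 22414 = 0.00722763
Number of molecules = moles * NA = 0.00722763 * 6.022e23
SA = molecules * sigma / mass
SA = (162.0 / 22414) * 6.022e23 * 0.162e-18 / 0.23
SA = 3065.7 m^2/g

3065.7


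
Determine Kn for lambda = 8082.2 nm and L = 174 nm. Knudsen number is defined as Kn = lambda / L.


Knudsen number Kn = lambda / L
Kn = 8082.2 / 174
Kn = 46.4494

46.4494


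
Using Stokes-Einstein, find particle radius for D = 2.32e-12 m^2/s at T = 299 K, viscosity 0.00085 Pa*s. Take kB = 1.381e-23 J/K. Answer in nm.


Stokes-Einstein: R = kB*T / (6*pi*eta*D)
R = 1.381e-23 * 299 / (6 * pi * 0.00085 * 2.32e-12)
R = 1.11085e-07 m = 111.09 nm

111.09


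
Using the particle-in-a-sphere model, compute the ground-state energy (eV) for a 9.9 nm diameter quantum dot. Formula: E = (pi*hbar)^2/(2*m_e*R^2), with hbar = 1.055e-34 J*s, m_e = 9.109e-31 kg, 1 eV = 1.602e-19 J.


Radius R = 9.9/2 = 4.95 nm = 4.95e-09 m
E = (pi * 1.055e-34)^2 / (2 * 9.109e-31 * (4.95e-09)^2)
E(J) = 2.4609e-21
E = E(J) / 1.602e-19 = 0.0154 eV

0.0154


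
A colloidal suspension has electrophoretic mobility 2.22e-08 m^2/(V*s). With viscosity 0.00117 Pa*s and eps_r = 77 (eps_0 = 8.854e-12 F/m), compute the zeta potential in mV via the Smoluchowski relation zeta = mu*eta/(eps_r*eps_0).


Smoluchowski equation: zeta = mu * eta / (eps_r * eps_0)
zeta = 2.22e-08 * 0.00117 / (77 * 8.854e-12)
zeta = 0.038099 V = 38.1 mV

38.1


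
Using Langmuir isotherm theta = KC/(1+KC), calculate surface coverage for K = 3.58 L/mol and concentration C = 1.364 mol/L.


Langmuir isotherm: theta = K*C / (1 + K*C)
K*C = 3.58 * 1.364 = 4.88312
theta = 4.88312 / (1 + 4.88312) = 4.88312 / 5.88312
theta = 0.83

0.83


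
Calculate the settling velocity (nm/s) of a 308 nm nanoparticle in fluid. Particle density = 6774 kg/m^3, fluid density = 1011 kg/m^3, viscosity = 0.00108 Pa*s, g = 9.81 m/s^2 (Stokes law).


Radius R = 308/2 nm = 1.54e-07 m
Density difference = 6774 - 1011 = 5763 kg/m^3
v = 2 * R^2 * (rho_p - rho_f) * g / (9 * eta)
v = 2 * (1.54e-07)^2 * 5763 * 9.81 / (9 * 0.00108)
v = 2.75882e-07 m/s = 275.8816 nm/s

275.8816


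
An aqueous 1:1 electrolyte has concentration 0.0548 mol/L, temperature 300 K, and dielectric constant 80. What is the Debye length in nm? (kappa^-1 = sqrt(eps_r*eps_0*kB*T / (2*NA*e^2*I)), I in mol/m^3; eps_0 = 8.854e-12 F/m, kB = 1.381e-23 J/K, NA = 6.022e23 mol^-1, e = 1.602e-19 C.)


Ionic strength I = 0.0548 * 1^2 * 1000 = 54.8 mol/m^3
kappa^-1 = sqrt(80 * 8.854e-12 * 1.381e-23 * 300 / (2 * 6.022e23 * (1.602e-19)^2 * 54.8))
kappa^-1 = 1.316 nm

1.316


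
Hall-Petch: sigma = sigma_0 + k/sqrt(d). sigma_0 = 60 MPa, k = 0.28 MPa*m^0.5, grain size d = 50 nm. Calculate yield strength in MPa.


d = 50 nm = 5e-08 m
sqrt(d) = 0.0002236068
Hall-Petch contribution = k / sqrt(d) = 0.28 / 0.0002236068 = 1252.2 MPa
sigma = sigma_0 + k/sqrt(d) = 60 + 1252.2 = 1312.2 MPa

1312.2


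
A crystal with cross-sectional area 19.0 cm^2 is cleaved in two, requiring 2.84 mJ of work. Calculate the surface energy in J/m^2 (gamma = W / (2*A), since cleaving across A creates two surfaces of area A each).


Convert: A = 19.0 cm^2 = 0.0019 m^2, W = 2.84 mJ = 0.00284 J
Cleaving exposes two faces of area A, so total new surface = 2*A and gamma = W / (2*A)
gamma = 0.00284 / (2 * 0.0019)
gamma = 0.747 J/m^2

0.747


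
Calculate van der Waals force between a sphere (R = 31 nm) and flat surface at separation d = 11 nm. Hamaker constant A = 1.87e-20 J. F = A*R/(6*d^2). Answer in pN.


Convert to SI: R = 31 nm = 3.1e-08 m, d = 11 nm = 1.1e-08 m
F = A * R / (6 * d^2)
F = 1.87e-20 * 3.1e-08 / (6 * (1.1e-08)^2)
F = 7.98485e-13 N = 0.798 pN

0.798
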